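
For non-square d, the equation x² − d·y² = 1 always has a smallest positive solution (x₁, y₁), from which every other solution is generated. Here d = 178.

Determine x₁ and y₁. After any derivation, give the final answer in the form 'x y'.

d=178: √d = [13; 2,1,12,1,2,26] (ℓ=6, even), read p_5/q_5
a_0=13:  p_0=13·1+0=13,  q_0=13·0+1=1
…
a_3=12:  p_3=12·40+27=507,  q_3=12·3+2=38
a_4=1:  p_4=1·507+40=547,  q_4=1·38+3=41
a_5=2:  p_5=2·547+507=1601,  q_5=2·41+38=120
(x₁, y₁) = (1601, 120);  1601² − 178·120² = 1 ✓

1601 120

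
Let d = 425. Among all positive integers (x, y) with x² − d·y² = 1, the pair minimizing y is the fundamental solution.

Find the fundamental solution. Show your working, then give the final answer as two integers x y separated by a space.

[20; 1,1,1,1,1,1,40] for √425; ℓ=7 ⇒ convergent index 13
a_0=20:  p_0=20·1+0=20,  q_0=20·0+1=1
a_1=1:  p_1=1·20+1=21,  q_1=1·1+0=1
a_2=1:  p_2=1·21+20=41,  q_2=1·1+1=2
a_3=1:  p_3=1·41+21=62,  q_3=1·2+1=3
…
a_5=1:  p_5=1·103+62=165,  q_5=1·5+3=8
a_6=1:  p_6=1·165+103=268,  q_6=1·8+5=13
a_7=40:  p_7=40·268+165=10885,  q_7=40·13+8=528
a_8=1:  p_8=1·10885+268=11153,  q_8=1·528+13=541
a_9=1:  p_9=1·11153+10885=22038,  q_9=1·541+528=1069
a_10=1:  p_10=1·22038+11153=33191,  q_10=1·1069+541=1610
a_11=1:  p_11=1·33191+22038=55229,  q_11=1·1610+1069=2679
a_12=1:  p_12=1·55229+33191=88420,  q_12=1·2679+1610=4289
a_13=1:  p_13=1·88420+55229=143649,  q_13=1·4289+2679=6968
fundamental: x₁=143649, y₁=6968  (since 20635035201 − 425·48553024 = 1)

143649 6968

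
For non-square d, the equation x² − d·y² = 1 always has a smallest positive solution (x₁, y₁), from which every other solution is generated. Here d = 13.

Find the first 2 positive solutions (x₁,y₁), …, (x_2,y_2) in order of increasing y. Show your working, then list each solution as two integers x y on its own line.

649 180
842401 233640

[3; 1,1,1,1,6] for √13; ℓ=5 ⇒ convergent index 9
a_0=3:  p_0=3·1+0=3,  q_0=3·0+1=1
a_1=1:  p_1=1·3+1=4,  q_1=1·1+0=1
…
a_3=1:  p_3=1·7+4=11,  q_3=1·2+1=3
…
a_8=1:  p_8=1·256+137=393,  q_8=1·71+38=109
a_9=1:  p_9=1·393+256=649,  q_9=1·109+71=180
(x₁, y₁) = (649, 180);  649² − 13·180² = 1 ✓
(649+180√13)^2 = 842401 + 233640√13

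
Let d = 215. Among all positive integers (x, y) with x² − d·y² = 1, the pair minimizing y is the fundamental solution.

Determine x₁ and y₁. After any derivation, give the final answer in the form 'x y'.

44 3

d=215: √d = [14; 1,1,1,28] (ℓ=4, even), read p_3/q_3
step 0: (14, 1)  from 14·(1,0) + (0,1)
step 1: (15, 1)  from 1·(14,1) + (1,0)
step 2: (29, 2)  from 1·(15,1) + (14,1)
step 3: (44, 3)  from 1·(29,2) + (15,1)
(x₁, y₁) = (44, 3);  44² − 215·3² = 1 ✓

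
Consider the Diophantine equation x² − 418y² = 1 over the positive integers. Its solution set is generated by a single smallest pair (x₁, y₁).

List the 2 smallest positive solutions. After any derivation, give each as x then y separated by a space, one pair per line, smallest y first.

33857 1656
2292592897 112134384

√418 = [20; 2,4,20,4,2,40, …], period ℓ=6 (even) → k=5
step 0: (20, 1)  from 20·(1,0) + (0,1)
step 1: (41, 2)  from 2·(20,1) + (1,0)
…
step 3: (3721, 182)  from 20·(184,9) + (41,2)
step 4: (15068, 737)  from 4·(3721,182) + (184,9)
step 5: (33857, 1656)  from 2·(15068,737) + (3721,182)
→ (33857, 1656).  Check: 33857²=1146296449, 418·1656²=1146296448, difference 1.
(x_2, y_2) = (33857·33857 + 418·1656·1656, 33857·1656 + 1656·33857) = (2292592897, 112134384)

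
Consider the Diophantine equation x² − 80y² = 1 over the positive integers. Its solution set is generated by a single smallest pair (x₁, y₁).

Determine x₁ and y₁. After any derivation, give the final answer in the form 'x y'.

[8; 1,16] for √80; ℓ=2 ⇒ convergent index 1
k=0  a_k=8  p_k/q_k = 8/1
k=1  a_k=1  p_k/q_k = 9/1
fundamental: x₁=9, y₁=1  (since 81 − 80·1 = 1)

9 1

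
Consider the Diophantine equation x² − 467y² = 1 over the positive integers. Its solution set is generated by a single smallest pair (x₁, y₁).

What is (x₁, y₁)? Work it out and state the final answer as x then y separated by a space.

[21; 1,1,1,1,3,…,1,1,42] for √467; ℓ=14 ⇒ convergent index 13
a_0=21:  p_0=21·1+0=21,  q_0=21·0+1=1
…
a_2=1:  p_2=1·22+21=43,  q_2=1·1+1=2
a_3=1:  p_3=1·43+22=65,  q_3=1·2+1=3
…
a_5=3:  p_5=3·108+65=389,  q_5=3·5+3=18
a_6=3:  p_6=3·389+108=1275,  q_6=3·18+5=59
a_7=21:  p_7=21·1275+389=27164,  q_7=21·59+18=1257
…
a_9=3:  p_9=3·82767+27164=275465,  q_9=3·3830+1257=12747
…
a_12=1:  p_12=1·633697+358232=991929,  q_12=1·29324+16577=45901
a_13=1:  p_13=1·991929+633697=1625626,  q_13=1·45901+29324=75225
(x₁, y₁) = (1625626, 75225);  1625626² − 467·75225² = 1 ✓

1625626 75225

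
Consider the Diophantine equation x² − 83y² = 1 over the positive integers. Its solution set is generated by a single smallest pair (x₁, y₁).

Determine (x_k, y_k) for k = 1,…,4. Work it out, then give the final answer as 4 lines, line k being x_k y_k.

82 9
13447 1476
2205226 242055
361643617 39695544

√83 = [9; 9,18, …], period ℓ=2 (even) → k=1
step 0: (9, 1)  from 9·(1,0) + (0,1)
step 1: (82, 9)  from 9·(9,1) + (1,0)
→ (82, 9).  Check: 82²=6724, 83·9²=6723, difference 1.
(x_2, y_2) = (82·82 + 83·9·9, 82·9 + 9·82) = (13447, 1476)
(x_3, y_3) = (82·13447 + 83·9·1476, 82·1476 + 9·13447) = (2205226, 242055)
(x_4, y_4) = (82·2205226 + 83·9·242055, 82·242055 + 9·2205226) = (361643617, 39695544)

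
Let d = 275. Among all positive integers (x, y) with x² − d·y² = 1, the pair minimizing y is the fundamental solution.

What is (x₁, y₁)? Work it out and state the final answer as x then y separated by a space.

√275 → a₀=16, period (1,1,2,1,1,32); ℓ=6 even so k=5
i=0: a=16 ⇒ p=16, q=1
i=1: a=1 ⇒ p=17, q=1
i=2: a=1 ⇒ p=33, q=2
i=3: a=2 ⇒ p=83, q=5
i=4: a=1 ⇒ p=116, q=7
i=5: a=1 ⇒ p=199, q=12
fundamental: x₁=199, y₁=12  (since 39601 − 275·144 = 1)

199 12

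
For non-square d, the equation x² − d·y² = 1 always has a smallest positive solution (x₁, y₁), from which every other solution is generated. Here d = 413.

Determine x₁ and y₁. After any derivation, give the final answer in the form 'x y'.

d=413: √d = [20; 3,9,1,4,1,9,3,40] (ℓ=8, even), read p_7/q_7
a_0=20:  p_0=20·1+0=20,  q_0=20·0+1=1
…
a_3=1:  p_3=1·569+61=630,  q_3=1·28+3=31
…
a_6=9:  p_6=9·3719+3089=36560,  q_6=9·183+152=1799
a_7=3:  p_7=3·36560+3719=113399,  q_7=3·1799+183=5580
(x₁, y₁) = (113399, 5580);  113399² − 413·5580² = 1 ✓

113399 5580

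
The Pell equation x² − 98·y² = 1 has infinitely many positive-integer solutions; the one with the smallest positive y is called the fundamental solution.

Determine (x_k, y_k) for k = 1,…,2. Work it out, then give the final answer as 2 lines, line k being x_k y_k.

99 10
19601 1980

d=98: √d = [9; 1,8,1,18] (ℓ=4, even), read p_3/q_3
i=0: a=9 ⇒ p=9, q=1
i=1: a=1 ⇒ p=10, q=1
i=2: a=8 ⇒ p=89, q=9
i=3: a=1 ⇒ p=99, q=10
fundamental: x₁=99, y₁=10  (since 9801 − 98·100 = 1)
n=2: (99,10)∘(99,10) = (99·99+98·10·10, 99·10+10·99) = (19601,1980)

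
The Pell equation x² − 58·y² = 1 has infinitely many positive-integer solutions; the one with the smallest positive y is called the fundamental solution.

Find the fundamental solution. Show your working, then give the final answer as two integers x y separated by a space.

[7; 1,1,1,1,1,1,14] for √58; ℓ=7 ⇒ convergent index 13
a_0=7:  p_0=7·1+0=7,  q_0=7·0+1=1
a_1=1:  p_1=1·7+1=8,  q_1=1·1+0=1
…
a_4=1:  p_4=1·23+15=38,  q_4=1·3+2=5
a_5=1:  p_5=1·38+23=61,  q_5=1·5+3=8
a_6=1:  p_6=1·61+38=99,  q_6=1·8+5=13
…
a_10=1:  p_10=1·2993+1546=4539,  q_10=1·393+203=596
…
a_12=1:  p_12=1·7532+4539=12071,  q_12=1·989+596=1585
a_13=1:  p_13=1·12071+7532=19603,  q_13=1·1585+989=2574
(x₁, y₁) = (19603, 2574);  19603² − 58·2574² = 1 ✓

19603 2574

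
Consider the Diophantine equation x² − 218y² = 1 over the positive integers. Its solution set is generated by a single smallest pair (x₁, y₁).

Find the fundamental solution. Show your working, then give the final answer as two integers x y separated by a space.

126003 8534

√218 = [14; 1,3,3,1,28, …], period ℓ=5 (odd) → k=9
a_0=14:  p_0=14·1+0=14,  q_0=14·0+1=1
a_1=1:  p_1=1·14+1=15,  q_1=1·1+0=1
…
a_3=3:  p_3=3·59+15=192,  q_3=3·4+1=13
a_4=1:  p_4=1·192+59=251,  q_4=1·13+4=17
a_5=28:  p_5=28·251+192=7220,  q_5=28·17+13=489
…
a_8=3:  p_8=3·29633+7471=96370,  q_8=3·2007+506=6527
a_9=1:  p_9=1·96370+29633=126003,  q_9=1·6527+2007=8534
→ (126003, 8534).  Check: 126003²=15876756009, 218·8534²=15876756008, difference 1.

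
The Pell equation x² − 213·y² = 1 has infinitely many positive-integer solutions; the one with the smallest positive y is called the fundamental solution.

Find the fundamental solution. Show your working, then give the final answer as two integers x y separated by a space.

194399 13320

[14; 1,1,2,6,1,8,1,6,2,1,1,28] for √213; ℓ=12 ⇒ convergent index 11
a_0=14:  p_0=14·1+0=14,  q_0=14·0+1=1
…
a_4=6:  p_4=6·73+29=467,  q_4=6·5+2=32
…
a_6=8:  p_6=8·540+467=4787,  q_6=8·37+32=328
…
a_8=6:  p_8=6·5327+4787=36749,  q_8=6·365+328=2518
a_9=2:  p_9=2·36749+5327=78825,  q_9=2·2518+365=5401
a_10=1:  p_10=1·78825+36749=115574,  q_10=1·5401+2518=7919
a_11=1:  p_11=1·115574+78825=194399,  q_11=1·7919+5401=13320
→ (194399, 13320).  Check: 194399²=37790971201, 213·13320²=37790971200, difference 1.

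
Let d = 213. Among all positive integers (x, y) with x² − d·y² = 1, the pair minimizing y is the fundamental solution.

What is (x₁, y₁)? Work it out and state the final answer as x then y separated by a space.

[14; 1,1,2,6,1,8,1,6,2,1,1,28] for √213; ℓ=12 ⇒ convergent index 11
a_0=14:  p_0=14·1+0=14,  q_0=14·0+1=1
…
a_6=8:  p_6=8·540+467=4787,  q_6=8·37+32=328
…
a_8=6:  p_8=6·5327+4787=36749,  q_8=6·365+328=2518
…
a_10=1:  p_10=1·78825+36749=115574,  q_10=1·5401+2518=7919
a_11=1:  p_11=1·115574+78825=194399,  q_11=1·7919+5401=13320
(x₁, y₁) = (194399, 13320);  194399² − 213·13320² = 1 ✓

194399 13320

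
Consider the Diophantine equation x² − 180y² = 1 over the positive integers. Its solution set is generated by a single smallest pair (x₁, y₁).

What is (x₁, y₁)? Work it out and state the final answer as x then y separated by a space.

161 12

√180 = [13; 2,2,2,26, …], period ℓ=4 (even) → k=3
step 0: (13, 1)  from 13·(1,0) + (0,1)
step 1: (27, 2)  from 2·(13,1) + (1,0)
step 2: (67, 5)  from 2·(27,2) + (13,1)
step 3: (161, 12)  from 2·(67,5) + (27,2)
→ (161, 12).  Check: 161²=25921, 180·12²=25920, difference 1.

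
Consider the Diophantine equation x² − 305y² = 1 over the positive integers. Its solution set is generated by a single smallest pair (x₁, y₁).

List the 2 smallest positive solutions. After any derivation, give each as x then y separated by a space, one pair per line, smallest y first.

489 28
478241 27384

√305 → a₀=17, period (2,6,2,34); ℓ=4 even so k=3
k=0  a_k=17  p_k/q_k = 17/1
…
k=2  a_k=6  p_k/q_k = 227/13
k=3  a_k=2  p_k/q_k = 489/28
(x₁, y₁) = (489, 28);  489² − 305·28² = 1 ✓
(x_2, y_2) = (489·489 + 305·28·28, 489·28 + 28·489) = (478241, 27384)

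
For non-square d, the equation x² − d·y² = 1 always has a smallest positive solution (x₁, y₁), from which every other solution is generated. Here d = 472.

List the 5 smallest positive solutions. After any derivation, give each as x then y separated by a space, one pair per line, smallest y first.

√472 = [21; 1,2,1,1,1,…,2,1,42, …], period ℓ=14 (even) → k=13
i=0: a=21 ⇒ p=21, q=1
i=1: a=1 ⇒ p=22, q=1
…
i=3: a=1 ⇒ p=87, q=4
i=4: a=1 ⇒ p=152, q=7
i=5: a=1 ⇒ p=239, q=11
i=6: a=4 ⇒ p=1108, q=51
…
i=8: a=4 ⇒ p=24224, q=1115
…
i=11: a=1 ⇒ p=84230, q=3877
i=12: a=2 ⇒ p=222687, q=10250
i=13: a=1 ⇒ p=306917, q=14127
fundamental: x₁=306917, y₁=14127  (since 94198044889 − 472·199572129 = 1)
(x_2, y_2) = (306917·306917 + 472·14127·14127, 306917·14127 + 14127·306917) = (188396089777, 8671632918)
(x_3, y_3) = (306917·188396089777 + 472·14127·8671632918, 306917·8671632918 + 14127·188396089777) = (115643925371868101, 5322943120573485)
(x_4, y_4) = (306917·115643925371868101 + 472·14127·5322943120573485, 306917·5322943120573485 + 14127·115643925371868101) = (70986173286526887819457, 3267403467465432958572)
(x_5, y_5) = (306917·70986173286526887819457 + 472·14127·3267403467465432958572, 306917·3267403467465432958572 + 14127·70986173286526887819457) = (43573726693046301732396700037, 2005643340042853631571511563)

306917 14127
188396089777 8671632918
115643925371868101 5322943120573485
70986173286526887819457 3267403467465432958572
43573726693046301732396700037 2005643340042853631571511563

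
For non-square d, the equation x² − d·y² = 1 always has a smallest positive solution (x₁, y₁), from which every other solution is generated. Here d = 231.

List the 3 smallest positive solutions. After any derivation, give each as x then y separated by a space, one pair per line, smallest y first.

76 5
11551 760
1755676 115515

d=231: √d = [15; 5,30] (ℓ=2, even), read p_1/q_1
k=0  a_k=15  p_k/q_k = 15/1
k=1  a_k=5  p_k/q_k = 76/5
fundamental: x₁=76, y₁=5  (since 5776 − 231·25 = 1)
(x_2, y_2) = (76·76 + 231·5·5, 76·5 + 5·76) = (11551, 760)
(x_3, y_3) = (76·11551 + 231·5·760, 76·760 + 5·11551) = (1755676, 115515)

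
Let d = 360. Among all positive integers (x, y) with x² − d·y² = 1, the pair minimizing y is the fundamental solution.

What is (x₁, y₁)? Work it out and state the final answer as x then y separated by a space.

19 1

√360 → a₀=18, period (1,36); ℓ=2 even so k=1
i=0: a=18 ⇒ p=18, q=1
i=1: a=1 ⇒ p=19, q=1
(x₁, y₁) = (19, 1);  19² − 360·1² = 1 ✓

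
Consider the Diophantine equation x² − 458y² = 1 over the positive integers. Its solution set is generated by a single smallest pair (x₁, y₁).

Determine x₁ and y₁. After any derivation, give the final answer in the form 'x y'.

22899 1070

d=458: √d = [21; 2,2,42] (ℓ=3, odd), read p_5/q_5
a_0=21:  p_0=21·1+0=21,  q_0=21·0+1=1
…
a_2=2:  p_2=2·43+21=107,  q_2=2·2+1=5
…
a_4=2:  p_4=2·4537+107=9181,  q_4=2·212+5=429
a_5=2:  p_5=2·9181+4537=22899,  q_5=2·429+212=1070
(x₁, y₁) = (22899, 1070);  22899² − 458·1070² = 1 ✓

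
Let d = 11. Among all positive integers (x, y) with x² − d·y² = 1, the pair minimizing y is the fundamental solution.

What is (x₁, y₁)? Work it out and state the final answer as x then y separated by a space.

10 3

d=11: √d = [3; 3,6] (ℓ=2, even), read p_1/q_1
k=0  a_k=3  p_k/q_k = 3/1
k=1  a_k=3  p_k/q_k = 10/3
fundamental: x₁=10, y₁=3  (since 100 − 11·9 = 1)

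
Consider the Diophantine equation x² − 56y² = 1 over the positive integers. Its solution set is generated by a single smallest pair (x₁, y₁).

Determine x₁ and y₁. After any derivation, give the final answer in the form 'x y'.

15 2

√56 → a₀=7, period (2,14); ℓ=2 even so k=1
step 0: (7, 1)  from 7·(1,0) + (0,1)
step 1: (15, 2)  from 2·(7,1) + (1,0)
→ (15, 2).  Check: 15²=225, 56·2²=224, difference 1.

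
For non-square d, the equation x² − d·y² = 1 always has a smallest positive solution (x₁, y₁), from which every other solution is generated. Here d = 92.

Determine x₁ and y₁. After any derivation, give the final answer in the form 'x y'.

1151 120

[9; 1,1,2,4,2,1,1,18] for √92; ℓ=8 ⇒ convergent index 7
i=0: a=9 ⇒ p=9, q=1
…
i=2: a=1 ⇒ p=19, q=2
i=3: a=2 ⇒ p=48, q=5
…
i=6: a=1 ⇒ p=681, q=71
i=7: a=1 ⇒ p=1151, q=120
(x₁, y₁) = (1151, 120);  1151² − 92·120² = 1 ✓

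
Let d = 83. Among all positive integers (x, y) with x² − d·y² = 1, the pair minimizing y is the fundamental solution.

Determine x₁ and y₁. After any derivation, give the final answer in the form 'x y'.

82 9

√83 = [9; 9,18, …], period ℓ=2 (even) → k=1
i=0: a=9 ⇒ p=9, q=1
i=1: a=9 ⇒ p=82, q=9
fundamental: x₁=82, y₁=9  (since 6724 − 83·81 = 1)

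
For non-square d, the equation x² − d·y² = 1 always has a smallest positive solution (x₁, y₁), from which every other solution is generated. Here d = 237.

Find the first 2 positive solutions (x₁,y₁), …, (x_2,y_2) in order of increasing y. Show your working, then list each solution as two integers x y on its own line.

228151 14820
104105757601 6762395640

√237 = [15; 2,1,1,7,10,7,1,1,2,30, …], period ℓ=10 (even) → k=9
step 0: (15, 1)  from 15·(1,0) + (0,1)
…
step 2: (46, 3)  from 1·(31,2) + (15,1)
…
step 6: (42074, 2733)  from 7·(5927,385) + (585,38)
…
step 8: (90075, 5851)  from 1·(48001,3118) + (42074,2733)
step 9: (228151, 14820)  from 2·(90075,5851) + (48001,3118)
fundamental: x₁=228151, y₁=14820  (since 52052878801 − 237·219632400 = 1)
(228151+14820√237)^2 = 104105757601 + 6762395640√237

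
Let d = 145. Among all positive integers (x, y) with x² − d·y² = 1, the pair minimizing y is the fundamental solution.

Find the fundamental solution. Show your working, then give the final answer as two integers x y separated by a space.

√145 → a₀=12, period (24); ℓ=1 odd so k=1
a_0=12:  p_0=12·1+0=12,  q_0=12·0+1=1
a_1=24:  p_1=24·12+1=289,  q_1=24·1+0=24
(x₁, y₁) = (289, 24);  289² − 145·24² = 1 ✓

289 24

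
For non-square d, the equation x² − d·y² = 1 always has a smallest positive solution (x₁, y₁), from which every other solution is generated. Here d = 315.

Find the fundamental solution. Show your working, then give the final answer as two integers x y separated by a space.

[17; 1,2,1,34] for √315; ℓ=4 ⇒ convergent index 3
i=0: a=17 ⇒ p=17, q=1
i=1: a=1 ⇒ p=18, q=1
i=2: a=2 ⇒ p=53, q=3
i=3: a=1 ⇒ p=71, q=4
→ (71, 4).  Check: 71²=5041, 315·4²=5040, difference 1.

71 4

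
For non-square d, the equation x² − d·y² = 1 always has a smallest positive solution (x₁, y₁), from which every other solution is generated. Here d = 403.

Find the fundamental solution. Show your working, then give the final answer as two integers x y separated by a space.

669878 33369

√403 = [20; 13,2,1,3,1,3,1,2,13,40, …], period ℓ=10 (even) → k=9
i=0: a=20 ⇒ p=20, q=1
…
i=2: a=2 ⇒ p=542, q=27
…
i=5: a=1 ⇒ p=3754, q=187
i=6: a=3 ⇒ p=14213, q=708
…
i=8: a=2 ⇒ p=50147, q=2498
i=9: a=13 ⇒ p=669878, q=33369
→ (669878, 33369).  Check: 669878²=448736534884, 403·33369²=448736534883, difference 1.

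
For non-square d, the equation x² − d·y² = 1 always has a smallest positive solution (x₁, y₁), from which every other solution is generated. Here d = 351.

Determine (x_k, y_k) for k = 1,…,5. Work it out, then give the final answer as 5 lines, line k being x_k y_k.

62425 3332
7793761249 416000200
973051091875225 51937624966668
121485428812828080001 6484412476672499600
15167455786308534696249625 809578897660623950093332

√351 → a₀=18, period (1,2,1,3,2,2,2,3,1,2,1,36); ℓ=12 even so k=11
i=0: a=18 ⇒ p=18, q=1
…
i=3: a=1 ⇒ p=75, q=4
…
i=7: a=2 ⇒ p=3747, q=200
i=8: a=3 ⇒ p=12796, q=683
i=9: a=1 ⇒ p=16543, q=883
i=10: a=2 ⇒ p=45882, q=2449
i=11: a=1 ⇒ p=62425, q=3332
(x₁, y₁) = (62425, 3332);  62425² − 351·3332² = 1 ✓
n=2: (62425,3332)∘(62425,3332) = (62425·62425+351·3332·3332, 62425·3332+3332·62425) = (7793761249,416000200)
n=3: (7793761249,416000200)∘(62425,3332) = (62425·7793761249+351·3332·416000200, 62425·416000200+3332·7793761249) = (973051091875225,51937624966668)
n=4: (973051091875225,51937624966668)∘(62425,3332) = (62425·973051091875225+351·3332·51937624966668, 62425·51937624966668+3332·973051091875225) = (121485428812828080001,6484412476672499600)
n=5: (121485428812828080001,6484412476672499600)∘(62425,3332) = (62425·121485428812828080001+351·3332·6484412476672499600, 62425·6484412476672499600+3332·121485428812828080001) = (15167455786308534696249625,809578897660623950093332)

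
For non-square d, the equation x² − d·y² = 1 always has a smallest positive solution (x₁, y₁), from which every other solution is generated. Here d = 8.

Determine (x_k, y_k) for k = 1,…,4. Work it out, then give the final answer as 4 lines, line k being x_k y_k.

3 1
17 6
99 35
577 204

[2; 1,4] for √8; ℓ=2 ⇒ convergent index 1
a_0=2:  p_0=2·1+0=2,  q_0=2·0+1=1
a_1=1:  p_1=1·2+1=3,  q_1=1·1+0=1
→ (3, 1).  Check: 3²=9, 8·1²=8, difference 1.
k=2:  x_2 = 3·3+8·1·1 = 17,  y_2 = 3·1+1·3 = 6
k=3:  x_3 = 3·17+8·1·6 = 99,  y_3 = 3·6+1·17 = 35
k=4:  x_4 = 3·99+8·1·35 = 577,  y_4 = 3·35+1·99 = 204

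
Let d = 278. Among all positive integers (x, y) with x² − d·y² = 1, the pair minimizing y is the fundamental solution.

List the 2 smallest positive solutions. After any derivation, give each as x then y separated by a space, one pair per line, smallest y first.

d=278: √d = [16; 1,2,16,2,1,32] (ℓ=6, even), read p_5/q_5
a_0=16:  p_0=16·1+0=16,  q_0=16·0+1=1
a_1=1:  p_1=1·16+1=17,  q_1=1·1+0=1
a_2=2:  p_2=2·17+16=50,  q_2=2·1+1=3
a_3=16:  p_3=16·50+17=817,  q_3=16·3+1=49
a_4=2:  p_4=2·817+50=1684,  q_4=2·49+3=101
a_5=1:  p_5=1·1684+817=2501,  q_5=1·101+49=150
(x₁, y₁) = (2501, 150);  2501² − 278·150² = 1 ✓
(x_2, y_2) = (2501·2501 + 278·150·150, 2501·150 + 150·2501) = (12510001, 750300)

2501 150
12510001 750300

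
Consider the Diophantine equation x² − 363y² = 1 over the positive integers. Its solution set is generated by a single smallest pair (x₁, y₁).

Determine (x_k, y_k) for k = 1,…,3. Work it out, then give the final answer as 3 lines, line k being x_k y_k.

362 19
262087 13756
189750626 9959325

√363 → a₀=19, period (19,38); ℓ=2 even so k=1
step 0: (19, 1)  from 19·(1,0) + (0,1)
step 1: (362, 19)  from 19·(19,1) + (1,0)
fundamental: x₁=362, y₁=19  (since 131044 − 363·361 = 1)
(362+19√363)^2 = 262087 + 13756√363
(362+19√363)^3 = 189750626 + 9959325√363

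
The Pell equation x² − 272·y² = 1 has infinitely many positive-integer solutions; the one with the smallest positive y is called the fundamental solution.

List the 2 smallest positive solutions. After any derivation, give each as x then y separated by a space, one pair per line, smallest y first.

33 2
2177 132

[16; 2,32] for √272; ℓ=2 ⇒ convergent index 1
step 0: (16, 1)  from 16·(1,0) + (0,1)
step 1: (33, 2)  from 2·(16,1) + (1,0)
fundamental: x₁=33, y₁=2  (since 1089 − 272·4 = 1)
k=2:  x_2 = 33·33+272·2·2 = 2177,  y_2 = 33·2+2·33 = 132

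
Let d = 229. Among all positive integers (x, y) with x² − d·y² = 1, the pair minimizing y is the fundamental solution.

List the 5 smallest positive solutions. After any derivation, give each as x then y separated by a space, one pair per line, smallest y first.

5848201 386460
68402909872801 4520191516920
800067931842043513801 52869977098885735380
9357916158133073035999171201 618388505879356792878585840
109453949267819191656474935990205001 7232920556944267680961578290412300

d=229: √d = [15; 7,1,1,7,30] (ℓ=5, odd), read p_9/q_9
k=0  a_k=15  p_k/q_k = 15/1
k=1  a_k=7  p_k/q_k = 106/7
…
k=3  a_k=1  p_k/q_k = 227/15
k=4  a_k=7  p_k/q_k = 1710/113
…
k=6  a_k=7  p_k/q_k = 362399/23948
k=7  a_k=1  p_k/q_k = 413926/27353
k=8  a_k=1  p_k/q_k = 776325/51301
k=9  a_k=7  p_k/q_k = 5848201/386460
→ (5848201, 386460).  Check: 5848201²=34201454936401, 229·386460²=34201454936400, difference 1.
(5848201+386460√229)^2 = 68402909872801 + 4520191516920√229
(5848201+386460√229)^3 = 800067931842043513801 + 52869977098885735380√229
(5848201+386460√229)^4 = 9357916158133073035999171201 + 618388505879356792878585840√229
(5848201+386460√229)^5 = 109453949267819191656474935990205001 + 7232920556944267680961578290412300√229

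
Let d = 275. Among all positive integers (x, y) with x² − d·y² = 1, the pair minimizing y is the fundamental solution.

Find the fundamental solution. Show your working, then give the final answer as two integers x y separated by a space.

199 12

√275 → a₀=16, period (1,1,2,1,1,32); ℓ=6 even so k=5
i=0: a=16 ⇒ p=16, q=1
i=1: a=1 ⇒ p=17, q=1
i=2: a=1 ⇒ p=33, q=2
i=3: a=2 ⇒ p=83, q=5
i=4: a=1 ⇒ p=116, q=7
i=5: a=1 ⇒ p=199, q=12
fundamental: x₁=199, y₁=12  (since 39601 − 275·144 = 1)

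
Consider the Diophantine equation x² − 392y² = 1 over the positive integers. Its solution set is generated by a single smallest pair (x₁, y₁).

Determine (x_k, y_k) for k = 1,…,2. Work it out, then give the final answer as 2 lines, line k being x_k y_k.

99 5
19601 990

[19; 1,3,1,38] for √392; ℓ=4 ⇒ convergent index 3
step 0: (19, 1)  from 19·(1,0) + (0,1)
step 1: (20, 1)  from 1·(19,1) + (1,0)
step 2: (79, 4)  from 3·(20,1) + (19,1)
step 3: (99, 5)  from 1·(79,4) + (20,1)
→ (99, 5).  Check: 99²=9801, 392·5²=9800, difference 1.
(x_2, y_2) = (99·99 + 392·5·5, 99·5 + 5·99) = (19601, 990)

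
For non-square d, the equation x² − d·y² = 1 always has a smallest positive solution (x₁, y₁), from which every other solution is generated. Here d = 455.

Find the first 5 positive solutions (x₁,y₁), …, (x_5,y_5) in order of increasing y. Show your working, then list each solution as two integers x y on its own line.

64 3
8191 384
1048384 49149
134184961 6290688
17174626624 805158915

d=455: √d = [21; 3,42] (ℓ=2, even), read p_1/q_1
k=0  a_k=21  p_k/q_k = 21/1
k=1  a_k=3  p_k/q_k = 64/3
(x₁, y₁) = (64, 3);  64² − 455·3² = 1 ✓
k=2:  x_2 = 64·64+455·3·3 = 8191,  y_2 = 64·3+3·64 = 384
k=3:  x_3 = 64·8191+455·3·384 = 1048384,  y_3 = 64·384+3·8191 = 49149
k=4:  x_4 = 64·1048384+455·3·49149 = 134184961,  y_4 = 64·49149+3·1048384 = 6290688
k=5:  x_5 = 64·134184961+455·3·6290688 = 17174626624,  y_5 = 64·6290688+3·134184961 = 805158915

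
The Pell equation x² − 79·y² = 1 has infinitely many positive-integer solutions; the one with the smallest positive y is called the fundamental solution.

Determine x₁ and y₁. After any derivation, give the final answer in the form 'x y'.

80 9

√79 = [8; 1,7,1,16, …], period ℓ=4 (even) → k=3
a_0=8:  p_0=8·1+0=8,  q_0=8·0+1=1
a_1=1:  p_1=1·8+1=9,  q_1=1·1+0=1
a_2=7:  p_2=7·9+8=71,  q_2=7·1+1=8
a_3=1:  p_3=1·71+9=80,  q_3=1·8+1=9
(x₁, y₁) = (80, 9);  80² − 79·9² = 1 ✓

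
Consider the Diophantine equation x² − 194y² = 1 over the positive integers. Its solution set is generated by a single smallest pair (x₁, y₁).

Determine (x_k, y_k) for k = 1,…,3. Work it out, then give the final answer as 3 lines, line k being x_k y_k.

[13; 1,12,1,26] for √194; ℓ=4 ⇒ convergent index 3
k=0  a_k=13  p_k/q_k = 13/1
k=1  a_k=1  p_k/q_k = 14/1
k=2  a_k=12  p_k/q_k = 181/13
k=3  a_k=1  p_k/q_k = 195/14
fundamental: x₁=195, y₁=14  (since 38025 − 194·196 = 1)
k=2:  x_2 = 195·195+194·14·14 = 76049,  y_2 = 195·14+14·195 = 5460
k=3:  x_3 = 195·76049+194·14·5460 = 29658915,  y_3 = 195·5460+14·76049 = 2129386

195 14
76049 5460
29658915 2129386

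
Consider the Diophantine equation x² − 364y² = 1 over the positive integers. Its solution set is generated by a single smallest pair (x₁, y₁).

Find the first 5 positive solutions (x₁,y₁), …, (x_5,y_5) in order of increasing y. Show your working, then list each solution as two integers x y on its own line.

4954951 259710
49103078824801 2573700648420
486606699052048124551 25505121203178395130
4822224700149240710505379201 252753251621617410554928840
47787774200457874208819626306623751 2504759953751544114971907242978550

√364 = [19; 12,1,2,3,1,8,1,3,2,1,12,38, …], period ℓ=12 (even) → k=11
step 0: (19, 1)  from 19·(1,0) + (0,1)
…
step 2: (248, 13)  from 1·(229,12) + (19,1)
step 3: (725, 38)  from 2·(248,13) + (229,12)
step 4: (2423, 127)  from 3·(725,38) + (248,13)
…
step 7: (30755, 1612)  from 1·(27607,1447) + (3148,165)
step 8: (119872, 6283)  from 3·(30755,1612) + (27607,1447)
step 9: (270499, 14178)  from 2·(119872,6283) + (30755,1612)
step 10: (390371, 20461)  from 1·(270499,14178) + (119872,6283)
step 11: (4954951, 259710)  from 12·(390371,20461) + (270499,14178)
(x₁, y₁) = (4954951, 259710);  4954951² − 364·259710² = 1 ✓
(4954951+259710√364)^2 = 49103078824801 + 2573700648420√364
(4954951+259710√364)^3 = 486606699052048124551 + 25505121203178395130√364
(4954951+259710√364)^4 = 4822224700149240710505379201 + 252753251621617410554928840√364
(4954951+259710√364)^5 = 47787774200457874208819626306623751 + 2504759953751544114971907242978550√364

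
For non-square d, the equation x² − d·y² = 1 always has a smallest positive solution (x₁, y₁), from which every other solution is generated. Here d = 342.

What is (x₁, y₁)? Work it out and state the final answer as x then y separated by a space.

d=342: √d = [18; 2,36] (ℓ=2, even), read p_1/q_1
a_0=18:  p_0=18·1+0=18,  q_0=18·0+1=1
a_1=2:  p_1=2·18+1=37,  q_1=2·1+0=2
(x₁, y₁) = (37, 2);  37² − 342·2² = 1 ✓

37 2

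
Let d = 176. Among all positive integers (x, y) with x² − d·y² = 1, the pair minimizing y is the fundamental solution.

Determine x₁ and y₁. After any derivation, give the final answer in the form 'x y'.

199 15

[13; 3,1,3,26] for √176; ℓ=4 ⇒ convergent index 3
step 0: (13, 1)  from 13·(1,0) + (0,1)
…
step 2: (53, 4)  from 1·(40,3) + (13,1)
step 3: (199, 15)  from 3·(53,4) + (40,3)
(x₁, y₁) = (199, 15);  199² − 176·15² = 1 ✓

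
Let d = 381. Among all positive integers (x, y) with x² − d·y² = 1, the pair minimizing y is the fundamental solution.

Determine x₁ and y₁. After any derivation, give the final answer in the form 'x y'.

1015 52

√381 → a₀=19, period (1,1,12,1,1,38); ℓ=6 even so k=5
a_0=19:  p_0=19·1+0=19,  q_0=19·0+1=1
a_1=1:  p_1=1·19+1=20,  q_1=1·1+0=1
a_2=1:  p_2=1·20+19=39,  q_2=1·1+1=2
…
a_4=1:  p_4=1·488+39=527,  q_4=1·25+2=27
a_5=1:  p_5=1·527+488=1015,  q_5=1·27+25=52
(x₁, y₁) = (1015, 52);  1015² − 381·52² = 1 ✓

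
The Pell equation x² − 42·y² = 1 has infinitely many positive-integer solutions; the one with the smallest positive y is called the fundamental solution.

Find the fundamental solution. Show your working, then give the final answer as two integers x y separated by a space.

√42 = [6; 2,12, …], period ℓ=2 (even) → k=1
k=0  a_k=6  p_k/q_k = 6/1
k=1  a_k=2  p_k/q_k = 13/2
→ (13, 2).  Check: 13²=169, 42·2²=168, difference 1.

13 2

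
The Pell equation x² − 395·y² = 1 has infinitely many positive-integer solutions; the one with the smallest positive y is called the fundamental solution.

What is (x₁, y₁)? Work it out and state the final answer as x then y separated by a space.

√395 → a₀=19, period (1,6,1,38); ℓ=4 even so k=3
step 0: (19, 1)  from 19·(1,0) + (0,1)
step 1: (20, 1)  from 1·(19,1) + (1,0)
step 2: (139, 7)  from 6·(20,1) + (19,1)
step 3: (159, 8)  from 1·(139,7) + (20,1)
(x₁, y₁) = (159, 8);  159² − 395·8² = 1 ✓

159 8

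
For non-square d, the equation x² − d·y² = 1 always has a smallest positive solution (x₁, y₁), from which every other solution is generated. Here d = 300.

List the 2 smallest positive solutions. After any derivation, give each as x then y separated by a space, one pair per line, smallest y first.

1351 78
3650401 210756

d=300: √d = [17; 3,8,3,34] (ℓ=4, even), read p_3/q_3
a_0=17:  p_0=17·1+0=17,  q_0=17·0+1=1
…
a_2=8:  p_2=8·52+17=433,  q_2=8·3+1=25
a_3=3:  p_3=3·433+52=1351,  q_3=3·25+3=78
fundamental: x₁=1351, y₁=78  (since 1825201 − 300·6084 = 1)
(x_2, y_2) = (1351·1351 + 300·78·78, 1351·78 + 78·1351) = (3650401, 210756)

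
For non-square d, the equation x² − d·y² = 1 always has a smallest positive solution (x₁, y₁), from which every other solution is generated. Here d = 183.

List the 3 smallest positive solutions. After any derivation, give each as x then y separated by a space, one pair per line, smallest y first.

√183 → a₀=13, period (1,1,8,1,1,26); ℓ=6 even so k=5
a_0=13:  p_0=13·1+0=13,  q_0=13·0+1=1
a_1=1:  p_1=1·13+1=14,  q_1=1·1+0=1
…
a_3=8:  p_3=8·27+14=230,  q_3=8·2+1=17
a_4=1:  p_4=1·230+27=257,  q_4=1·17+2=19
a_5=1:  p_5=1·257+230=487,  q_5=1·19+17=36
→ (487, 36).  Check: 487²=237169, 183·36²=237168, difference 1.
(x_2, y_2) = (487·487 + 183·36·36, 487·36 + 36·487) = (474337, 35064)
(x_3, y_3) = (487·474337 + 183·36·35064, 487·35064 + 36·474337) = (462003751, 34152300)

487 36
474337 35064
462003751 34152300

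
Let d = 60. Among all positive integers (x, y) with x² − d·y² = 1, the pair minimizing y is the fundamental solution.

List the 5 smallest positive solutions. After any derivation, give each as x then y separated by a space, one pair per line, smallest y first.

√60 → a₀=7, period (1,2,1,14); ℓ=4 even so k=3
i=0: a=7 ⇒ p=7, q=1
…
i=2: a=2 ⇒ p=23, q=3
i=3: a=1 ⇒ p=31, q=4
fundamental: x₁=31, y₁=4  (since 961 − 60·16 = 1)
n=2: (31,4)∘(31,4) = (31·31+60·4·4, 31·4+4·31) = (1921,248)
n=3: (1921,248)∘(31,4) = (31·1921+60·4·248, 31·248+4·1921) = (119071,15372)
n=4: (119071,15372)∘(31,4) = (31·119071+60·4·15372, 31·15372+4·119071) = (7380481,952816)
n=5: (7380481,952816)∘(31,4) = (31·7380481+60·4·952816, 31·952816+4·7380481) = (457470751,59059220)

31 4
1921 248
119071 15372
7380481 952816
457470751 59059220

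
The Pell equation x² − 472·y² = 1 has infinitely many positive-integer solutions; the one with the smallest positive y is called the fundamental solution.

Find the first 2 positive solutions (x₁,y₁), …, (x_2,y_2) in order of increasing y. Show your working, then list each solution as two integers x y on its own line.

[21; 1,2,1,1,1,…,2,1,42] for √472; ℓ=14 ⇒ convergent index 13
step 0: (21, 1)  from 21·(1,0) + (0,1)
step 1: (22, 1)  from 1·(21,1) + (1,0)
step 2: (65, 3)  from 2·(22,1) + (21,1)
step 3: (87, 4)  from 1·(65,3) + (22,1)
step 4: (152, 7)  from 1·(87,4) + (65,3)
step 5: (239, 11)  from 1·(152,7) + (87,4)
step 6: (1108, 51)  from 4·(239,11) + (152,7)
step 7: (5779, 266)  from 5·(1108,51) + (239,11)
step 8: (24224, 1115)  from 4·(5779,266) + (1108,51)
step 9: (30003, 1381)  from 1·(24224,1115) + (5779,266)
…
step 12: (222687, 10250)  from 2·(84230,3877) + (54227,2496)
step 13: (306917, 14127)  from 1·(222687,10250) + (84230,3877)
fundamental: x₁=306917, y₁=14127  (since 94198044889 − 472·199572129 = 1)
n=2: (306917,14127)∘(306917,14127) = (306917·306917+472·14127·14127, 306917·14127+14127·306917) = (188396089777,8671632918)

306917 14127
188396089777 8671632918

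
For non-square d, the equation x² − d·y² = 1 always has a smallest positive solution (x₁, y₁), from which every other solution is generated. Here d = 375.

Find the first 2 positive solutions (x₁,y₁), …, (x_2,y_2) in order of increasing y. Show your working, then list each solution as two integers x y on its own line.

15124 781
457470751 23623688

√375 → a₀=19, period (2,1,2,1,5,1,2,1,2,38); ℓ=10 even so k=9
k=0  a_k=19  p_k/q_k = 19/1
k=1  a_k=2  p_k/q_k = 39/2
k=2  a_k=1  p_k/q_k = 58/3
…
k=5  a_k=5  p_k/q_k = 1220/63
…
k=7  a_k=2  p_k/q_k = 4086/211
k=8  a_k=1  p_k/q_k = 5519/285
k=9  a_k=2  p_k/q_k = 15124/781
(x₁, y₁) = (15124, 781);  15124² − 375·781² = 1 ✓
(x_2, y_2) = (15124·15124 + 375·781·781, 15124·781 + 781·15124) = (457470751, 23623688)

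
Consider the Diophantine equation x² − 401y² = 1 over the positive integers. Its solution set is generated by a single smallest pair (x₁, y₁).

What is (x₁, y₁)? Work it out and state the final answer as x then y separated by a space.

801 40

√401 → a₀=20, period (40); ℓ=1 odd so k=1
step 0: (20, 1)  from 20·(1,0) + (0,1)
step 1: (801, 40)  from 40·(20,1) + (1,0)
→ (801, 40).  Check: 801²=641601, 401·40²=641600, difference 1.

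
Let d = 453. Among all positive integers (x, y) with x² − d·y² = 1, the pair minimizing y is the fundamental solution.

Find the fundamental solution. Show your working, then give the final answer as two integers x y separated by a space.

1653751 77700

d=453: √d = [21; 3,1,1,10,14,10,1,1,3,42] (ℓ=10, even), read p_9/q_9
a_0=21:  p_0=21·1+0=21,  q_0=21·0+1=1
…
a_5=14:  p_5=14·1575+149=22199,  q_5=14·74+7=1043
…
a_8=1:  p_8=1·245764+223565=469329,  q_8=1·11547+10504=22051
a_9=3:  p_9=3·469329+245764=1653751,  q_9=3·22051+11547=77700
→ (1653751, 77700).  Check: 1653751²=2734892370001, 453·77700²=2734892370000, difference 1.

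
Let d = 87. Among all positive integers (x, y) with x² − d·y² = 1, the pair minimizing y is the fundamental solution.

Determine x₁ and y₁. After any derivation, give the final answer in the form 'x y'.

d=87: √d = [9; 3,18] (ℓ=2, even), read p_1/q_1
k=0  a_k=9  p_k/q_k = 9/1
k=1  a_k=3  p_k/q_k = 28/3
(x₁, y₁) = (28, 3);  28² − 87·3² = 1 ✓

28 3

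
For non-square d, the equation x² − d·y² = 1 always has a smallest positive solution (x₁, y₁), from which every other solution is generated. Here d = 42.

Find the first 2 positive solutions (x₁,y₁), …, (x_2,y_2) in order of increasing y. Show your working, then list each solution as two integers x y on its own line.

13 2
337 52

[6; 2,12] for √42; ℓ=2 ⇒ convergent index 1
step 0: (6, 1)  from 6·(1,0) + (0,1)
step 1: (13, 2)  from 2·(6,1) + (1,0)
(x₁, y₁) = (13, 2);  13² − 42·2² = 1 ✓
n=2: (13,2)∘(13,2) = (13·13+42·2·2, 13·2+2·13) = (337,52)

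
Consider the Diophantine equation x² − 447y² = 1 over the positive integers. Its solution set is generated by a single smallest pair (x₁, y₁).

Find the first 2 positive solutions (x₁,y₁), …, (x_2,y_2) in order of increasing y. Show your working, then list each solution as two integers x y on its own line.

√447 → a₀=21, period (7,42); ℓ=2 even so k=1
i=0: a=21 ⇒ p=21, q=1
i=1: a=7 ⇒ p=148, q=7
(x₁, y₁) = (148, 7);  148² − 447·7² = 1 ✓
(x_2, y_2) = (148·148 + 447·7·7, 148·7 + 7·148) = (43807, 2072)

148 7
43807 2072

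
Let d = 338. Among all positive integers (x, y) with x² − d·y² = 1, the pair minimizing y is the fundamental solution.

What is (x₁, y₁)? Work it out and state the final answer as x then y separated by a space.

114243 6214

d=338: √d = [18; 2,1,1,2,36] (ℓ=5, odd), read p_9/q_9
step 0: (18, 1)  from 18·(1,0) + (0,1)
step 1: (37, 2)  from 2·(18,1) + (1,0)
step 2: (55, 3)  from 1·(37,2) + (18,1)
…
step 5: (8696, 473)  from 36·(239,13) + (92,5)
step 6: (17631, 959)  from 2·(8696,473) + (239,13)
step 7: (26327, 1432)  from 1·(17631,959) + (8696,473)
step 8: (43958, 2391)  from 1·(26327,1432) + (17631,959)
step 9: (114243, 6214)  from 2·(43958,2391) + (26327,1432)
→ (114243, 6214).  Check: 114243²=13051463049, 338·6214²=13051463048, difference 1.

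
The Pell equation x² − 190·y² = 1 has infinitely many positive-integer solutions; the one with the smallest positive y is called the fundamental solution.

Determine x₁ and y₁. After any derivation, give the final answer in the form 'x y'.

√190 → a₀=13, period (1,3,1,1,1,…,3,1,26); ℓ=14 even so k=13
i=0: a=13 ⇒ p=13, q=1
i=1: a=1 ⇒ p=14, q=1
i=2: a=3 ⇒ p=55, q=4
i=3: a=1 ⇒ p=69, q=5
i=4: a=1 ⇒ p=124, q=9
i=5: a=1 ⇒ p=193, q=14
i=6: a=2 ⇒ p=510, q=37
i=7: a=2 ⇒ p=1213, q=88
i=8: a=2 ⇒ p=2936, q=213
…
i=12: a=3 ⇒ p=40787, q=2959
i=13: a=1 ⇒ p=52021, q=3774
fundamental: x₁=52021, y₁=3774  (since 2706184441 − 190·14243076 = 1)

52021 3774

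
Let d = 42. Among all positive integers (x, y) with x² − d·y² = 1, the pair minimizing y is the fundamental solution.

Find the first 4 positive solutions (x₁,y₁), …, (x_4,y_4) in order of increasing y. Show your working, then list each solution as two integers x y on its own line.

13 2
337 52
8749 1350
227137 35048

[6; 2,12] for √42; ℓ=2 ⇒ convergent index 1
a_0=6:  p_0=6·1+0=6,  q_0=6·0+1=1
a_1=2:  p_1=2·6+1=13,  q_1=2·1+0=2
→ (13, 2).  Check: 13²=169, 42·2²=168, difference 1.
(x_2, y_2) = (13·13 + 42·2·2, 13·2 + 2·13) = (337, 52)
(x_3, y_3) = (13·337 + 42·2·52, 13·52 + 2·337) = (8749, 1350)
(x_4, y_4) = (13·8749 + 42·2·1350, 13·1350 + 2·8749) = (227137, 35048)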